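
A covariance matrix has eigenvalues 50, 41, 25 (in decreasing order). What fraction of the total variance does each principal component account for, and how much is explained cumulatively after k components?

Step 1 — total variance = trace(Sigma) = Σ λ_i = 50 + 41 + 25 = 116.

Step 2 — fraction explained by component i = λ_i / Σ λ:
  PC1: 50/116 = 0.431
  PC2: 41/116 = 0.3534
  PC3: 25/116 = 0.2155

Step 3 — cumulative fraction after k components = (λ_1 + ... + λ_k) / Σ λ:
  k = 1: 50/116 = 0.431
  k = 2: (50 + 41)/116 = 91/116 = 0.7845
  k = 3: (50 + 41 + 25)/116 = 116/116 = 1

Summary (fraction, with percent):

explained: PC1 0.431 (43.1%), PC2 0.3534 (35.34%), PC3 0.2155 (21.55%);  cumulative: 0.431, 0.7845, 1


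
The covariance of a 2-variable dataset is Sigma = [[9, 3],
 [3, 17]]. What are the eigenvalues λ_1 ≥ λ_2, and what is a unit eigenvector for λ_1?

Step 1 — characteristic polynomial of 2×2 Sigma:
  det(Sigma - λI) = λ² - trace · λ + det = 0.
  trace = 9 + 17 = 26, det = 9·17 - (3)² = 144.
Step 2 — discriminant:
  Δ = trace² - 4·det = 676 - 576 = 100.
Step 3 — eigenvalues:
  λ = (trace ± √Δ)/2 = (26 ± 10)/2,
  λ_1 = 18,  λ_2 = 8.

Step 4 — unit eigenvector for λ_1: solve (Sigma - λ_1 I)v = 0. First row:
  (9 - 18)·v_x + (3)·v_y = 0, i.e. (-9)·v_x + (3)·v_y = 0,
  so v ∝ (b, λ_1 - a) = (3, 9) = u.
  ||u|| = √((3)² + (9)²) = √(90) ≈ 9.4868,
  v_1 = u/||u|| ≈ (0.3162, 0.9487) (||v_1|| = 1).

λ_1 = 18,  λ_2 = 8;  v_1 ≈ (0.3162, 0.9487)


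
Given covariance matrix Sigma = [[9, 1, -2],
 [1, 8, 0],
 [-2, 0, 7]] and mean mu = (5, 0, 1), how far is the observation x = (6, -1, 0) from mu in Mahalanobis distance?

Step 1 — centre the observation: (x - mu) = (1, -1, -1).

Step 2 — invert Sigma (cofactor / det for 3×3, or solve directly):
  Sigma^{-1} = [[0.1204, -0.0151, 0.0344],
 [-0.0151, 0.1269, -0.0043],
 [0.0344, -0.0043, 0.1527]].

Step 3 — form the quadratic (x - mu)^T · Sigma^{-1} · (x - mu):
  Sigma^{-1} · (x - mu) = (0.1011, -0.1376, -0.114).
  (x - mu)^T · [Sigma^{-1} · (x - mu)] = (1)·(0.1011) + (-1)·(-0.1376) + (-1)·(-0.114) = 0.3527.

Step 4 — take square root: d = √(0.3527) ≈ 0.5939.

d(x, mu) = √(0.3527) ≈ 0.5939


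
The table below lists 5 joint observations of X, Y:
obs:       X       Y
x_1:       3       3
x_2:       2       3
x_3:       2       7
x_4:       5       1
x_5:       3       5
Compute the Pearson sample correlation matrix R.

Step 1 — column means:
  mean(X) = (3 + 2 + 2 + 5 + 3) / 5 = 15/5 = 3
  mean(Y) = (3 + 3 + 7 + 1 + 5) / 5 = 19/5 = 3.8

Step 2 — sample variances and covariances s[i,j] = (1/(n-1)) · Σ_k (x_{k,i} - mean_i) · (x_{k,j} - mean_j), with n-1 = 4:
  s[X,X] = ((0)·(0) + (-1)·(-1) + (-1)·(-1) + (2)·(2) + (0)·(0)) / 4 = 6/4 = 1.5
  s[X,Y] = ((0)·(-0.8) + (-1)·(-0.8) + (-1)·(3.2) + (2)·(-2.8) + (0)·(1.2)) / 4 = -8/4 = -2
  s[Y,Y] = ((-0.8)·(-0.8) + (-0.8)·(-0.8) + (3.2)·(3.2) + (-2.8)·(-2.8) + (1.2)·(1.2)) / 4 = 20.8/4 = 5.2
  Sample standard deviations s_i = √(s[i,i]):
  s(X) = √(1.5) = 1.2247
  s(Y) = √(5.2) = 2.2804

Step 3 — r_{ij} = s_{ij} / (s_i · s_j):
  r[X,X] = 1 (diagonal).
  r[X,Y] = -2 / (1.2247 · 2.2804) = -2 / 2.7928 = -0.7161
  r[Y,Y] = 1 (diagonal).

R is symmetric with unit diagonal. Assembling:

R = [[1, -0.7161],
 [-0.7161, 1]]


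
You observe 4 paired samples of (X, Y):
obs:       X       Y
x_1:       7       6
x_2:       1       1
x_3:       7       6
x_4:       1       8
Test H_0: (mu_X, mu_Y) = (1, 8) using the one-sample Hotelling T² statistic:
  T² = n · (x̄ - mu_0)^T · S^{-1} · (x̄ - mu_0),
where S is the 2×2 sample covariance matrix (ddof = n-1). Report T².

Step 1 — sample mean vector:
  mean(X) = (7 + 1 + 7 + 1) / 4 = 16/4 = 4
  mean(Y) = (6 + 1 + 6 + 8) / 4 = 21/4 = 5.25
  x̄ = (4, 5.25),  deviation x̄ - mu_0 = (4, 5.25) - (1, 8) = (3, -2.75).

Step 2 — sample covariance matrix, S[i,j] = (1/(n-1)) · Σ_k (x_{k,i} - mean_i) · (x_{k,j} - mean_j), divisor n-1 = 3:
  S[X,X] = ((3)·(3) + (-3)·(-3) + (3)·(3) + (-3)·(-3)) / 3 = 36/3 = 12
  S[X,Y] = ((3)·(0.75) + (-3)·(-4.25) + (3)·(0.75) + (-3)·(2.75)) / 3 = 9/3 = 3
  S[Y,Y] = ((0.75)·(0.75) + (-4.25)·(-4.25) + (0.75)·(0.75) + (2.75)·(2.75)) / 3 = 26.75/3 = 8.9167
  S = [[12, 3],
 [3, 8.9167]].

Step 3 — invert S. det(S) = 12·8.9167 - (3)² = 98.
  S^{-1} = (1/det) · [[d, -b], [-b, a]] = [[0.091, -0.0306],
 [-0.0306, 0.1224]].

Step 4 — quadratic form (x̄ - mu_0)^T · S^{-1} · (x̄ - mu_0):
  S^{-1} · (x̄ - mu_0) = (0.3571, -0.4286),
  (x̄ - mu_0)^T · [...] = (3)·(0.3571) + (-2.75)·(-0.4286) = 2.25.

Step 5 — scale by n: T² = 4 · 2.25 = 9.

T² ≈ 9


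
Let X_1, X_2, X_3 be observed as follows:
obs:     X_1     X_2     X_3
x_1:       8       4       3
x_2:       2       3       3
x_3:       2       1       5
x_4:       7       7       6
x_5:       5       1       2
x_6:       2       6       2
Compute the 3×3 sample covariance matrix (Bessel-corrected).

Step 1 — column means:
  mean(X_1) = (8 + 2 + 2 + 7 + 5 + 2) / 6 = 26/6 = 4.3333
  mean(X_2) = (4 + 3 + 1 + 7 + 1 + 6) / 6 = 22/6 = 3.6667
  mean(X_3) = (3 + 3 + 5 + 6 + 2 + 2) / 6 = 21/6 = 3.5

Step 2 — sample covariance S[i,j] = (1/(n-1)) · Σ_k (x_{k,i} - mean_i) · (x_{k,j} - mean_j), with n-1 = 5.
  S[X_1,X_1] = ((3.6667)·(3.6667) + (-2.3333)·(-2.3333) + (-2.3333)·(-2.3333) + (2.6667)·(2.6667) + (0.6667)·(0.6667) + (-2.3333)·(-2.3333)) / 5 = 37.3333/5 = 7.4667
  S[X_1,X_2] = ((3.6667)·(0.3333) + (-2.3333)·(-0.6667) + (-2.3333)·(-2.6667) + (2.6667)·(3.3333) + (0.6667)·(-2.6667) + (-2.3333)·(2.3333)) / 5 = 10.6667/5 = 2.1333
  S[X_1,X_3] = ((3.6667)·(-0.5) + (-2.3333)·(-0.5) + (-2.3333)·(1.5) + (2.6667)·(2.5) + (0.6667)·(-1.5) + (-2.3333)·(-1.5)) / 5 = 5/5 = 1
  S[X_2,X_2] = ((0.3333)·(0.3333) + (-0.6667)·(-0.6667) + (-2.6667)·(-2.6667) + (3.3333)·(3.3333) + (-2.6667)·(-2.6667) + (2.3333)·(2.3333)) / 5 = 31.3333/5 = 6.2667
  S[X_2,X_3] = ((0.3333)·(-0.5) + (-0.6667)·(-0.5) + (-2.6667)·(1.5) + (3.3333)·(2.5) + (-2.6667)·(-1.5) + (2.3333)·(-1.5)) / 5 = 5/5 = 1
  S[X_3,X_3] = ((-0.5)·(-0.5) + (-0.5)·(-0.5) + (1.5)·(1.5) + (2.5)·(2.5) + (-1.5)·(-1.5) + (-1.5)·(-1.5)) / 5 = 13.5/5 = 2.7

S is symmetric (S[j,i] = S[i,j]). Assembling:

S = [[7.4667, 2.1333, 1],
 [2.1333, 6.2667, 1],
 [1, 1, 2.7]]


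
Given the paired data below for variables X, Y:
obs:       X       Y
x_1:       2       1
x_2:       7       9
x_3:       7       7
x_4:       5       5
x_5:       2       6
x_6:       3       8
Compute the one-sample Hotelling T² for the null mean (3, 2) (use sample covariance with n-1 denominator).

Step 1 — sample mean vector:
  mean(X) = (2 + 7 + 7 + 5 + 2 + 3) / 6 = 26/6 = 4.3333
  mean(Y) = (1 + 9 + 7 + 5 + 6 + 8) / 6 = 36/6 = 6
  x̄ = (4.3333, 6),  deviation x̄ - mu_0 = (4.3333, 6) - (3, 2) = (1.3333, 4).

Step 2 — sample covariance matrix, S[i,j] = (1/(n-1)) · Σ_k (x_{k,i} - mean_i) · (x_{k,j} - mean_j), divisor n-1 = 5:
  S[X,X] = ((-2.3333)·(-2.3333) + (2.6667)·(2.6667) + (2.6667)·(2.6667) + (0.6667)·(0.6667) + (-2.3333)·(-2.3333) + (-1.3333)·(-1.3333)) / 5 = 27.3333/5 = 5.4667
  S[X,Y] = ((-2.3333)·(-5) + (2.6667)·(3) + (2.6667)·(1) + (0.6667)·(-1) + (-2.3333)·(0) + (-1.3333)·(2)) / 5 = 19/5 = 3.8
  S[Y,Y] = ((-5)·(-5) + (3)·(3) + (1)·(1) + (-1)·(-1) + (0)·(0) + (2)·(2)) / 5 = 40/5 = 8
  S = [[5.4667, 3.8],
 [3.8, 8]].

Step 3 — invert S. det(S) = 5.4667·8 - (3.8)² = 29.2933.
  S^{-1} = (1/det) · [[d, -b], [-b, a]] = [[0.2731, -0.1297],
 [-0.1297, 0.1866]].

Step 4 — quadratic form (x̄ - mu_0)^T · S^{-1} · (x̄ - mu_0):
  S^{-1} · (x̄ - mu_0) = (-0.1548, 0.5735),
  (x̄ - mu_0)^T · [...] = (1.3333)·(-0.1548) + (4)·(0.5735) = 2.0877.

Step 5 — scale by n: T² = 6 · 2.0877 = 12.5262.

T² ≈ 12.5262


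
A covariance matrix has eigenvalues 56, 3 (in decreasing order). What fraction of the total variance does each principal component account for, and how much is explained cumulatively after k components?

Step 1 — total variance = trace(Sigma) = Σ λ_i = 56 + 3 = 59.

Step 2 — fraction explained by component i = λ_i / Σ λ:
  PC1: 56/59 = 0.9492
  PC2: 3/59 = 0.0508

Step 3 — cumulative fraction after k components = (λ_1 + ... + λ_k) / Σ λ:
  k = 1: 56/59 = 0.9492
  k = 2: (56 + 3)/59 = 59/59 = 1

Summary (fraction, with percent):

explained: PC1 0.9492 (94.92%), PC2 0.0508 (5.08%);  cumulative: 0.9492, 1


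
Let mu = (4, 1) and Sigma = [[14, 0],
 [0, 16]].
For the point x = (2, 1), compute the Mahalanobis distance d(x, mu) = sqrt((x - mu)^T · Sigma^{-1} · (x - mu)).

Step 1 — centre the observation: (x - mu) = (-2, 0).

Step 2 — invert Sigma. det(Sigma) = 14·16 - (0)² = 224.
  Sigma^{-1} = (1/det) · [[d, -b], [-b, a]] = [[0.0714, 0],
 [0, 0.0625]].

Step 3 — form the quadratic (x - mu)^T · Sigma^{-1} · (x - mu):
  Sigma^{-1} · (x - mu) = (-0.1429, 0).
  (x - mu)^T · [Sigma^{-1} · (x - mu)] = (-2)·(-0.1429) + (0)·(0) = 0.2857.

Step 4 — take square root: d = √(0.2857) ≈ 0.5345.

d(x, mu) = √(0.2857) ≈ 0.5345


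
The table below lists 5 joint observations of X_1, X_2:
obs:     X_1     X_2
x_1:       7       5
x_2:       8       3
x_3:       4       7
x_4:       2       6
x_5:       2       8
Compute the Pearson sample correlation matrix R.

Step 1 — column means:
  mean(X_1) = (7 + 8 + 4 + 2 + 2) / 5 = 23/5 = 4.6
  mean(X_2) = (5 + 3 + 7 + 6 + 8) / 5 = 29/5 = 5.8

Step 2 — sample variances and covariances s[i,j] = (1/(n-1)) · Σ_k (x_{k,i} - mean_i) · (x_{k,j} - mean_j), with n-1 = 4:
  s[X_1,X_1] = ((2.4)·(2.4) + (3.4)·(3.4) + (-0.6)·(-0.6) + (-2.6)·(-2.6) + (-2.6)·(-2.6)) / 4 = 31.2/4 = 7.8
  s[X_1,X_2] = ((2.4)·(-0.8) + (3.4)·(-2.8) + (-0.6)·(1.2) + (-2.6)·(0.2) + (-2.6)·(2.2)) / 4 = -18.4/4 = -4.6
  s[X_2,X_2] = ((-0.8)·(-0.8) + (-2.8)·(-2.8) + (1.2)·(1.2) + (0.2)·(0.2) + (2.2)·(2.2)) / 4 = 14.8/4 = 3.7
  Sample standard deviations s_i = √(s[i,i]):
  s(X_1) = √(7.8) = 2.7928
  s(X_2) = √(3.7) = 1.9235

Step 3 — r_{ij} = s_{ij} / (s_i · s_j):
  r[X_1,X_1] = 1 (diagonal).
  r[X_1,X_2] = -4.6 / (2.7928 · 1.9235) = -4.6 / 5.3722 = -0.8563
  r[X_2,X_2] = 1 (diagonal).

R is symmetric with unit diagonal. Assembling:

R = [[1, -0.8563],
 [-0.8563, 1]]


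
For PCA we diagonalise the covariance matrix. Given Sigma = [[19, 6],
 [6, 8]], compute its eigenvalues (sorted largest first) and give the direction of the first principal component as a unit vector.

Step 1 — characteristic polynomial of 2×2 Sigma:
  det(Sigma - λI) = λ² - trace · λ + det = 0.
  trace = 19 + 8 = 27, det = 19·8 - (6)² = 116.
Step 2 — discriminant:
  Δ = trace² - 4·det = 729 - 464 = 265.
Step 3 — eigenvalues:
  λ = (trace ± √Δ)/2 = (27 ± 16.2788)/2,
  λ_1 = 21.6394,  λ_2 = 5.3606.

Step 4 — unit eigenvector for λ_1: solve (Sigma - λ_1 I)v = 0. First row:
  (19 - 21.6394)·v_x + (6)·v_y = 0, i.e. (-2.6394)·v_x + (6)·v_y = 0,
  so v ∝ (b, λ_1 - a) = (6, 2.6394) = u.
  ||u|| = √((6)² + (2.6394)²) = √(42.9665) ≈ 6.5549,
  v_1 = u/||u|| ≈ (0.9153, 0.4027) (||v_1|| = 1).

λ_1 = 21.6394,  λ_2 = 5.3606;  v_1 ≈ (0.9153, 0.4027)


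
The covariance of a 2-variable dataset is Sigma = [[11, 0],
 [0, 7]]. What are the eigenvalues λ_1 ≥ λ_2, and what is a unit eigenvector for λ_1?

Step 1 — characteristic polynomial of 2×2 Sigma:
  det(Sigma - λI) = λ² - trace · λ + det = 0.
  trace = 11 + 7 = 18, det = 11·7 - (0)² = 77.
Step 2 — discriminant:
  Δ = trace² - 4·det = 324 - 308 = 16.
Step 3 — eigenvalues:
  λ = (trace ± √Δ)/2 = (18 ± 4)/2,
  λ_1 = 11,  λ_2 = 7.

Step 4 — unit eigenvector for λ_1: Sigma is diagonal, so its eigenvectors are the coordinate axes. λ_1 = 11 is the diagonal entry on the first coordinate axis, hence
  v_1 = (1, 0) (||v_1|| = 1).

λ_1 = 11,  λ_2 = 7;  v_1 ≈ (1, 0)


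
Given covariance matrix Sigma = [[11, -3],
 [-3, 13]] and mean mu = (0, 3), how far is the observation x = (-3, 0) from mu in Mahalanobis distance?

Step 1 — centre the observation: (x - mu) = (-3, -3).

Step 2 — invert Sigma. det(Sigma) = 11·13 - (-3)² = 134.
  Sigma^{-1} = (1/det) · [[d, -b], [-b, a]] = [[0.097, 0.0224],
 [0.0224, 0.0821]].

Step 3 — form the quadratic (x - mu)^T · Sigma^{-1} · (x - mu):
  Sigma^{-1} · (x - mu) = (-0.3582, -0.3134).
  (x - mu)^T · [Sigma^{-1} · (x - mu)] = (-3)·(-0.3582) + (-3)·(-0.3134) = 2.0149.

Step 4 — take square root: d = √(2.0149) ≈ 1.4195.

d(x, mu) = √(2.0149) ≈ 1.4195


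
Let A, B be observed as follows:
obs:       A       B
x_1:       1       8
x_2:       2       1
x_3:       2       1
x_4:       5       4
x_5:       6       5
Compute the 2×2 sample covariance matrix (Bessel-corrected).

Step 1 — column means:
  mean(A) = (1 + 2 + 2 + 5 + 6) / 5 = 16/5 = 3.2
  mean(B) = (8 + 1 + 1 + 4 + 5) / 5 = 19/5 = 3.8

Step 2 — sample covariance S[i,j] = (1/(n-1)) · Σ_k (x_{k,i} - mean_i) · (x_{k,j} - mean_j), with n-1 = 4.
  S[A,A] = ((-2.2)·(-2.2) + (-1.2)·(-1.2) + (-1.2)·(-1.2) + (1.8)·(1.8) + (2.8)·(2.8)) / 4 = 18.8/4 = 4.7
  S[A,B] = ((-2.2)·(4.2) + (-1.2)·(-2.8) + (-1.2)·(-2.8) + (1.8)·(0.2) + (2.8)·(1.2)) / 4 = 1.2/4 = 0.3
  S[B,B] = ((4.2)·(4.2) + (-2.8)·(-2.8) + (-2.8)·(-2.8) + (0.2)·(0.2) + (1.2)·(1.2)) / 4 = 34.8/4 = 8.7

S is symmetric (S[j,i] = S[i,j]). Assembling:

S = [[4.7, 0.3],
 [0.3, 8.7]]


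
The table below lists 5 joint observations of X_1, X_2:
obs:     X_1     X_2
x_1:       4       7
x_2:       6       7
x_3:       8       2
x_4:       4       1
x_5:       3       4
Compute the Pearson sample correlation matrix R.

Step 1 — column means:
  mean(X_1) = (4 + 6 + 8 + 4 + 3) / 5 = 25/5 = 5
  mean(X_2) = (7 + 7 + 2 + 1 + 4) / 5 = 21/5 = 4.2

Step 2 — sample variances and covariances s[i,j] = (1/(n-1)) · Σ_k (x_{k,i} - mean_i) · (x_{k,j} - mean_j), with n-1 = 4:
  s[X_1,X_1] = ((-1)·(-1) + (1)·(1) + (3)·(3) + (-1)·(-1) + (-2)·(-2)) / 4 = 16/4 = 4
  s[X_1,X_2] = ((-1)·(2.8) + (1)·(2.8) + (3)·(-2.2) + (-1)·(-3.2) + (-2)·(-0.2)) / 4 = -3/4 = -0.75
  s[X_2,X_2] = ((2.8)·(2.8) + (2.8)·(2.8) + (-2.2)·(-2.2) + (-3.2)·(-3.2) + (-0.2)·(-0.2)) / 4 = 30.8/4 = 7.7
  Sample standard deviations s_i = √(s[i,i]):
  s(X_1) = √(4) = 2
  s(X_2) = √(7.7) = 2.7749

Step 3 — r_{ij} = s_{ij} / (s_i · s_j):
  r[X_1,X_1] = 1 (diagonal).
  r[X_1,X_2] = -0.75 / (2 · 2.7749) = -0.75 / 5.5498 = -0.1351
  r[X_2,X_2] = 1 (diagonal).

R is symmetric with unit diagonal. Assembling:

R = [[1, -0.1351],
 [-0.1351, 1]]


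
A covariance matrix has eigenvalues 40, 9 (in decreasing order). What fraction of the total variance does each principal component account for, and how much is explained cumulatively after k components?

Step 1 — total variance = trace(Sigma) = Σ λ_i = 40 + 9 = 49.

Step 2 — fraction explained by component i = λ_i / Σ λ:
  PC1: 40/49 = 0.8163
  PC2: 9/49 = 0.1837

Step 3 — cumulative fraction after k components = (λ_1 + ... + λ_k) / Σ λ:
  k = 1: 40/49 = 0.8163
  k = 2: (40 + 9)/49 = 49/49 = 1

Summary (fraction, with percent):

explained: PC1 0.8163 (81.63%), PC2 0.1837 (18.37%);  cumulative: 0.8163, 1


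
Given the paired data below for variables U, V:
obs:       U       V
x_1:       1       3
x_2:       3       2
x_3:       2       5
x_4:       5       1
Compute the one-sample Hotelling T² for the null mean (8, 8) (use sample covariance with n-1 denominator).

Step 1 — sample mean vector:
  mean(U) = (1 + 3 + 2 + 5) / 4 = 11/4 = 2.75
  mean(V) = (3 + 2 + 5 + 1) / 4 = 11/4 = 2.75
  x̄ = (2.75, 2.75),  deviation x̄ - mu_0 = (2.75, 2.75) - (8, 8) = (-5.25, -5.25).

Step 2 — sample covariance matrix, S[i,j] = (1/(n-1)) · Σ_k (x_{k,i} - mean_i) · (x_{k,j} - mean_j), divisor n-1 = 3:
  S[U,U] = ((-1.75)·(-1.75) + (0.25)·(0.25) + (-0.75)·(-0.75) + (2.25)·(2.25)) / 3 = 8.75/3 = 2.9167
  S[U,V] = ((-1.75)·(0.25) + (0.25)·(-0.75) + (-0.75)·(2.25) + (2.25)·(-1.75)) / 3 = -6.25/3 = -2.0833
  S[V,V] = ((0.25)·(0.25) + (-0.75)·(-0.75) + (2.25)·(2.25) + (-1.75)·(-1.75)) / 3 = 8.75/3 = 2.9167
  S = [[2.9167, -2.0833],
 [-2.0833, 2.9167]].

Step 3 — invert S. det(S) = 2.9167·2.9167 - (-2.0833)² = 4.1667.
  S^{-1} = (1/det) · [[d, -b], [-b, a]] = [[0.7, 0.5],
 [0.5, 0.7]].

Step 4 — quadratic form (x̄ - mu_0)^T · S^{-1} · (x̄ - mu_0):
  S^{-1} · (x̄ - mu_0) = (-6.3, -6.3),
  (x̄ - mu_0)^T · [...] = (-5.25)·(-6.3) + (-5.25)·(-6.3) = 66.15.

Step 5 — scale by n: T² = 4 · 66.15 = 264.6.

T² ≈ 264.6


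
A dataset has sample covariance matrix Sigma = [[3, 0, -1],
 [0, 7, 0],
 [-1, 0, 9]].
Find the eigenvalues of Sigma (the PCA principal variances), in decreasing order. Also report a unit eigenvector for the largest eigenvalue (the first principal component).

Step 1 — characteristic polynomial p(λ) = det(λI - Sigma) = λ³ - tr·λ² + c_1·λ - det, where tr = trace, c_1 = sum of the principal 2×2 minors, det = det(Sigma):
  tr = 3 + 7 + 9 = 19,
  c_1 = (3·7 - (0)²) + (3·9 - (-1)²) + (7·9 - (0)²) = 21 + 26 + 63 = 110,
  det = 3·(7·9 - (0)²) - (0)·((0)·9 - (0)·(-1)) + (-1)·((0)·(0) - 7·(-1)) = 3·(63) - (0)·(0) + (-1)·(7) = 182.
  So p(λ) = λ³ - 19λ² + 110λ - 182.
Step 2 — look for an integer root (rational root theorem: any rational root is an integer divisor of 182). Testing λ = 7:
  p(7) = 343 - 931 + 770 - 182 = 0  ✓
  Dividing out (λ - 7): p(λ) = (λ - 7)(λ² - 12λ + 26).
Step 3 — remaining eigenvalues from the quadratic λ² - 12λ + 26 = 0:
  Δ = 12² - 4·26 = 144 - 104 = 40,  λ = (12 ± √40)/2 = (12 ± 6.3246)/2 ≈ 9.1623 or 2.8377.
  Sorted: λ_1 = 9.1623,  λ_2 = 7,  λ_3 = 2.8377  (check: sum = 19 = tr ✓).

Step 4 — unit eigenvector for λ_1 ≈ 9.1623: v spans the null space of (Sigma - λ_1 I), whose rows are
  r_1 = (-6.1623, 0, -1),  r_2 = (0, -2.1623, 0),  r_3 = (-1, 0, -0.1623).
  v is orthogonal to every row, so take v ∝ r_1 × r_2 = ((0)·(0) - (-1)·(-2.1623), (-1)·(0) - (-6.1623)·(0), (-6.1623)·(-2.1623) - (0)·(0)) ≈ (-2.1623, 0, 13.3246).
  Rescale (multiply by -1 so the first nonzero entry is positive): u = (2.1623, 0, -13.3246).
  ||u|| = √((2.1623)² + (0)² + (-13.3246)²) = √(182.2192) ≈ 13.4989,  v_1 = u/||u|| ≈ (0.1602, 0, -0.9871) (||v_1|| = 1).

λ_1 = 9.1623,  λ_2 = 7,  λ_3 = 2.8377;  v_1 ≈ (0.1602, 0, -0.9871)


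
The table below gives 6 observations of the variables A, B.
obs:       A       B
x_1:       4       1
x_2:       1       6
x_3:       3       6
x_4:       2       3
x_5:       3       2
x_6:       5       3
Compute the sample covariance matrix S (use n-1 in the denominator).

Step 1 — column means:
  mean(A) = (4 + 1 + 3 + 2 + 3 + 5) / 6 = 18/6 = 3
  mean(B) = (1 + 6 + 6 + 3 + 2 + 3) / 6 = 21/6 = 3.5

Step 2 — sample covariance S[i,j] = (1/(n-1)) · Σ_k (x_{k,i} - mean_i) · (x_{k,j} - mean_j), with n-1 = 5.
  S[A,A] = ((1)·(1) + (-2)·(-2) + (0)·(0) + (-1)·(-1) + (0)·(0) + (2)·(2)) / 5 = 10/5 = 2
  S[A,B] = ((1)·(-2.5) + (-2)·(2.5) + (0)·(2.5) + (-1)·(-0.5) + (0)·(-1.5) + (2)·(-0.5)) / 5 = -8/5 = -1.6
  S[B,B] = ((-2.5)·(-2.5) + (2.5)·(2.5) + (2.5)·(2.5) + (-0.5)·(-0.5) + (-1.5)·(-1.5) + (-0.5)·(-0.5)) / 5 = 21.5/5 = 4.3

S is symmetric (S[j,i] = S[i,j]). Assembling:

S = [[2, -1.6],
 [-1.6, 4.3]]


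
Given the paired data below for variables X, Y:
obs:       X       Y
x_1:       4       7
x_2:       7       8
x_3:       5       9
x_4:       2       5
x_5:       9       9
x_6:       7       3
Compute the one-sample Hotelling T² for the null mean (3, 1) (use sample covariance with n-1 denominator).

Step 1 — sample mean vector:
  mean(X) = (4 + 7 + 5 + 2 + 9 + 7) / 6 = 34/6 = 5.6667
  mean(Y) = (7 + 8 + 9 + 5 + 9 + 3) / 6 = 41/6 = 6.8333
  x̄ = (5.6667, 6.8333),  deviation x̄ - mu_0 = (5.6667, 6.8333) - (3, 1) = (2.6667, 5.8333).

Step 2 — sample covariance matrix, S[i,j] = (1/(n-1)) · Σ_k (x_{k,i} - mean_i) · (x_{k,j} - mean_j), divisor n-1 = 5:
  S[X,X] = ((-1.6667)·(-1.6667) + (1.3333)·(1.3333) + (-0.6667)·(-0.6667) + (-3.6667)·(-3.6667) + (3.3333)·(3.3333) + (1.3333)·(1.3333)) / 5 = 31.3333/5 = 6.2667
  S[X,Y] = ((-1.6667)·(0.1667) + (1.3333)·(1.1667) + (-0.6667)·(2.1667) + (-3.6667)·(-1.8333) + (3.3333)·(2.1667) + (1.3333)·(-3.8333)) / 5 = 8.6667/5 = 1.7333
  S[Y,Y] = ((0.1667)·(0.1667) + (1.1667)·(1.1667) + (2.1667)·(2.1667) + (-1.8333)·(-1.8333) + (2.1667)·(2.1667) + (-3.8333)·(-3.8333)) / 5 = 28.8333/5 = 5.7667
  S = [[6.2667, 1.7333],
 [1.7333, 5.7667]].

Step 3 — invert S. det(S) = 6.2667·5.7667 - (1.7333)² = 33.1333.
  S^{-1} = (1/det) · [[d, -b], [-b, a]] = [[0.174, -0.0523],
 [-0.0523, 0.1891]].

Step 4 — quadratic form (x̄ - mu_0)^T · S^{-1} · (x̄ - mu_0):
  S^{-1} · (x̄ - mu_0) = (0.159, 0.9638),
  (x̄ - mu_0)^T · [...] = (2.6667)·(0.159) + (5.8333)·(0.9638) = 6.0459.

Step 5 — scale by n: T² = 6 · 6.0459 = 36.2757.

T² ≈ 36.2757


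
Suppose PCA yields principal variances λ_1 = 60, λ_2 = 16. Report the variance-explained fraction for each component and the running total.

Step 1 — total variance = trace(Sigma) = Σ λ_i = 60 + 16 = 76.

Step 2 — fraction explained by component i = λ_i / Σ λ:
  PC1: 60/76 = 0.7895
  PC2: 16/76 = 0.2105

Step 3 — cumulative fraction after k components = (λ_1 + ... + λ_k) / Σ λ:
  k = 1: 60/76 = 0.7895
  k = 2: (60 + 16)/76 = 76/76 = 1

Summary (fraction, with percent):

explained: PC1 0.7895 (78.95%), PC2 0.2105 (21.05%);  cumulative: 0.7895, 1


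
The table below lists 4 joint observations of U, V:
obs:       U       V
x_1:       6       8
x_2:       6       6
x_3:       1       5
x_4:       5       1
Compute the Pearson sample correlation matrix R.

Step 1 — column means:
  mean(U) = (6 + 6 + 1 + 5) / 4 = 18/4 = 4.5
  mean(V) = (8 + 6 + 5 + 1) / 4 = 20/4 = 5

Step 2 — sample variances and covariances s[i,j] = (1/(n-1)) · Σ_k (x_{k,i} - mean_i) · (x_{k,j} - mean_j), with n-1 = 3:
  s[U,U] = ((1.5)·(1.5) + (1.5)·(1.5) + (-3.5)·(-3.5) + (0.5)·(0.5)) / 3 = 17/3 = 5.6667
  s[U,V] = ((1.5)·(3) + (1.5)·(1) + (-3.5)·(0) + (0.5)·(-4)) / 3 = 4/3 = 1.3333
  s[V,V] = ((3)·(3) + (1)·(1) + (0)·(0) + (-4)·(-4)) / 3 = 26/3 = 8.6667
  Sample standard deviations s_i = √(s[i,i]):
  s(U) = √(5.6667) = 2.3805
  s(V) = √(8.6667) = 2.9439

Step 3 — r_{ij} = s_{ij} / (s_i · s_j):
  r[U,U] = 1 (diagonal).
  r[U,V] = 1.3333 / (2.3805 · 2.9439) = 1.3333 / 7.0079 = 0.1903
  r[V,V] = 1 (diagonal).

R is symmetric with unit diagonal. Assembling:

R = [[1, 0.1903],
 [0.1903, 1]]


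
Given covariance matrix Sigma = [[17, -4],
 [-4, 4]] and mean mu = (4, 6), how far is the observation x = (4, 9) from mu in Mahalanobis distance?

Step 1 — centre the observation: (x - mu) = (0, 3).

Step 2 — invert Sigma. det(Sigma) = 17·4 - (-4)² = 52.
  Sigma^{-1} = (1/det) · [[d, -b], [-b, a]] = [[0.0769, 0.0769],
 [0.0769, 0.3269]].

Step 3 — form the quadratic (x - mu)^T · Sigma^{-1} · (x - mu):
  Sigma^{-1} · (x - mu) = (0.2308, 0.9808).
  (x - mu)^T · [Sigma^{-1} · (x - mu)] = (0)·(0.2308) + (3)·(0.9808) = 2.9423.

Step 4 — take square root: d = √(2.9423) ≈ 1.7153.

d(x, mu) = √(2.9423) ≈ 1.7153


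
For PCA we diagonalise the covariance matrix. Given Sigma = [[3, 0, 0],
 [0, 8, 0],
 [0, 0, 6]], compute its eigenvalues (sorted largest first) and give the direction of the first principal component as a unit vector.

Step 1 — characteristic polynomial p(λ) = det(λI - Sigma) = λ³ - tr·λ² + c_1·λ - det, where tr = trace, c_1 = sum of the principal 2×2 minors, det = det(Sigma):
  tr = 3 + 8 + 6 = 17,
  c_1 = (3·8 - (0)²) + (3·6 - (0)²) + (8·6 - (0)²) = 24 + 18 + 48 = 90,
  det = 3·(8·6 - (0)²) - (0)·((0)·6 - (0)·(0)) + (0)·((0)·(0) - 8·(0)) = 3·(48) - (0)·(0) + (0)·(0) = 144.
  So p(λ) = λ³ - 17λ² + 90λ - 144.
Step 2 — look for an integer root (rational root theorem: any rational root is an integer divisor of 144). Testing λ = 3:
  p(3) = 27 - 153 + 270 - 144 = 0  ✓
  Dividing out (λ - 3): p(λ) = (λ - 3)(λ² - 14λ + 48).
Step 3 — remaining eigenvalues from the quadratic λ² - 14λ + 48 = 0:
  Δ = 14² - 4·48 = 196 - 192 = 4,  λ = (14 ± √4)/2 = (14 ± 2)/2 = 8 or 6.
  Sorted: λ_1 = 8,  λ_2 = 6,  λ_3 = 3  (check: sum = 17 = tr ✓).

Step 4 — unit eigenvector for λ_1 = 8: v spans the null space of (Sigma - λ_1 I), whose rows are
  r_1 = (-5, 0, 0),  r_2 = (0, 0, 0),  r_3 = (0, 0, -2).
  v is orthogonal to every row, so take v ∝ r_1 × r_3 = ((0)·(-2) - (0)·(0), (0)·(0) - (-5)·(-2), (-5)·(0) - (0)·(0)) = (0, -10, 0).
  Rescale (divide by 10; multiply by -1 so the first nonzero entry is positive): u = (0, 1, 0).
  ||u|| = √((0)² + (1)² + (0)²) = √(1) = 1,  v_1 = u/||u|| ≈ (0, 1, 0) (||v_1|| = 1).

λ_1 = 8,  λ_2 = 6,  λ_3 = 3;  v_1 ≈ (0, 1, 0)


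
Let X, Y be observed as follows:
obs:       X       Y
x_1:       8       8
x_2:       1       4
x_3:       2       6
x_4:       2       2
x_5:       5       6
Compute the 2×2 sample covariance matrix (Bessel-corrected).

Step 1 — column means:
  mean(X) = (8 + 1 + 2 + 2 + 5) / 5 = 18/5 = 3.6
  mean(Y) = (8 + 4 + 6 + 2 + 6) / 5 = 26/5 = 5.2

Step 2 — sample covariance S[i,j] = (1/(n-1)) · Σ_k (x_{k,i} - mean_i) · (x_{k,j} - mean_j), with n-1 = 4.
  S[X,X] = ((4.4)·(4.4) + (-2.6)·(-2.6) + (-1.6)·(-1.6) + (-1.6)·(-1.6) + (1.4)·(1.4)) / 4 = 33.2/4 = 8.3
  S[X,Y] = ((4.4)·(2.8) + (-2.6)·(-1.2) + (-1.6)·(0.8) + (-1.6)·(-3.2) + (1.4)·(0.8)) / 4 = 20.4/4 = 5.1
  S[Y,Y] = ((2.8)·(2.8) + (-1.2)·(-1.2) + (0.8)·(0.8) + (-3.2)·(-3.2) + (0.8)·(0.8)) / 4 = 20.8/4 = 5.2

S is symmetric (S[j,i] = S[i,j]). Assembling:

S = [[8.3, 5.1],
 [5.1, 5.2]]


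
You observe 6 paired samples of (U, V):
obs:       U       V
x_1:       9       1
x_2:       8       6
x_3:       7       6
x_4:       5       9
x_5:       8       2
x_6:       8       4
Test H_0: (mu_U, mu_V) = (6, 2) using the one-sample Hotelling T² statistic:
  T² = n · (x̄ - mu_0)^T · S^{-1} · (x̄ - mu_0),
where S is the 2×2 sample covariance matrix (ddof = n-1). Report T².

Step 1 — sample mean vector:
  mean(U) = (9 + 8 + 7 + 5 + 8 + 8) / 6 = 45/6 = 7.5
  mean(V) = (1 + 6 + 6 + 9 + 2 + 4) / 6 = 28/6 = 4.6667
  x̄ = (7.5, 4.6667),  deviation x̄ - mu_0 = (7.5, 4.6667) - (6, 2) = (1.5, 2.6667).

Step 2 — sample covariance matrix, S[i,j] = (1/(n-1)) · Σ_k (x_{k,i} - mean_i) · (x_{k,j} - mean_j), divisor n-1 = 5:
  S[U,U] = ((1.5)·(1.5) + (0.5)·(0.5) + (-0.5)·(-0.5) + (-2.5)·(-2.5) + (0.5)·(0.5) + (0.5)·(0.5)) / 5 = 9.5/5 = 1.9
  S[U,V] = ((1.5)·(-3.6667) + (0.5)·(1.3333) + (-0.5)·(1.3333) + (-2.5)·(4.3333) + (0.5)·(-2.6667) + (0.5)·(-0.6667)) / 5 = -18/5 = -3.6
  S[V,V] = ((-3.6667)·(-3.6667) + (1.3333)·(1.3333) + (1.3333)·(1.3333) + (4.3333)·(4.3333) + (-2.6667)·(-2.6667) + (-0.6667)·(-0.6667)) / 5 = 43.3333/5 = 8.6667
  S = [[1.9, -3.6],
 [-3.6, 8.6667]].

Step 3 — invert S. det(S) = 1.9·8.6667 - (-3.6)² = 3.5067.
  S^{-1} = (1/det) · [[d, -b], [-b, a]] = [[2.4715, 1.0266],
 [1.0266, 0.5418]].

Step 4 — quadratic form (x̄ - mu_0)^T · S^{-1} · (x̄ - mu_0):
  S^{-1} · (x̄ - mu_0) = (6.4449, 2.9848),
  (x̄ - mu_0)^T · [...] = (1.5)·(6.4449) + (2.6667)·(2.9848) = 17.6267.

Step 5 — scale by n: T² = 6 · 17.6267 = 105.7605.

T² ≈ 105.7605


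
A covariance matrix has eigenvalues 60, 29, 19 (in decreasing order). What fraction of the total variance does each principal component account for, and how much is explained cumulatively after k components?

Step 1 — total variance = trace(Sigma) = Σ λ_i = 60 + 29 + 19 = 108.

Step 2 — fraction explained by component i = λ_i / Σ λ:
  PC1: 60/108 = 0.5556
  PC2: 29/108 = 0.2685
  PC3: 19/108 = 0.1759

Step 3 — cumulative fraction after k components = (λ_1 + ... + λ_k) / Σ λ:
  k = 1: 60/108 = 0.5556
  k = 2: (60 + 29)/108 = 89/108 = 0.8241
  k = 3: (60 + 29 + 19)/108 = 108/108 = 1

Summary (fraction, with percent):

explained: PC1 0.5556 (55.56%), PC2 0.2685 (26.85%), PC3 0.1759 (17.59%);  cumulative: 0.5556, 0.8241, 1


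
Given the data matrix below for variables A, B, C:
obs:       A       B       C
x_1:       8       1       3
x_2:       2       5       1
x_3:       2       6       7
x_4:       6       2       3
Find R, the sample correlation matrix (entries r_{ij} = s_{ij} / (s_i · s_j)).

Step 1 — column means:
  mean(A) = (8 + 2 + 2 + 6) / 4 = 18/4 = 4.5
  mean(B) = (1 + 5 + 6 + 2) / 4 = 14/4 = 3.5
  mean(C) = (3 + 1 + 7 + 3) / 4 = 14/4 = 3.5

Step 2 — sample variances and covariances s[i,j] = (1/(n-1)) · Σ_k (x_{k,i} - mean_i) · (x_{k,j} - mean_j), with n-1 = 3:
  s[A,A] = ((3.5)·(3.5) + (-2.5)·(-2.5) + (-2.5)·(-2.5) + (1.5)·(1.5)) / 3 = 27/3 = 9
  s[A,B] = ((3.5)·(-2.5) + (-2.5)·(1.5) + (-2.5)·(2.5) + (1.5)·(-1.5)) / 3 = -21/3 = -7
  s[A,C] = ((3.5)·(-0.5) + (-2.5)·(-2.5) + (-2.5)·(3.5) + (1.5)·(-0.5)) / 3 = -5/3 = -1.6667
  s[B,B] = ((-2.5)·(-2.5) + (1.5)·(1.5) + (2.5)·(2.5) + (-1.5)·(-1.5)) / 3 = 17/3 = 5.6667
  s[B,C] = ((-2.5)·(-0.5) + (1.5)·(-2.5) + (2.5)·(3.5) + (-1.5)·(-0.5)) / 3 = 7/3 = 2.3333
  s[C,C] = ((-0.5)·(-0.5) + (-2.5)·(-2.5) + (3.5)·(3.5) + (-0.5)·(-0.5)) / 3 = 19/3 = 6.3333
  Sample standard deviations s_i = √(s[i,i]):
  s(A) = √(9) = 3
  s(B) = √(5.6667) = 2.3805
  s(C) = √(6.3333) = 2.5166

Step 3 — r_{ij} = s_{ij} / (s_i · s_j):
  r[A,A] = 1 (diagonal).
  r[A,B] = -7 / (3 · 2.3805) = -7 / 7.1414 = -0.9802
  r[A,C] = -1.6667 / (3 · 2.5166) = -1.6667 / 7.5498 = -0.2208
  r[B,B] = 1 (diagonal).
  r[B,C] = 2.3333 / (2.3805 · 2.5166) = 2.3333 / 5.9907 = 0.3895
  r[C,C] = 1 (diagonal).

R is symmetric with unit diagonal. Assembling:

R = [[1, -0.9802, -0.2208],
 [-0.9802, 1, 0.3895],
 [-0.2208, 0.3895, 1]]


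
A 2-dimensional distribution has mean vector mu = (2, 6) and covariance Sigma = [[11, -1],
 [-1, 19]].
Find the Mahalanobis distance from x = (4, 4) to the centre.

Step 1 — centre the observation: (x - mu) = (2, -2).

Step 2 — invert Sigma. det(Sigma) = 11·19 - (-1)² = 208.
  Sigma^{-1} = (1/det) · [[d, -b], [-b, a]] = [[0.0913, 0.0048],
 [0.0048, 0.0529]].

Step 3 — form the quadratic (x - mu)^T · Sigma^{-1} · (x - mu):
  Sigma^{-1} · (x - mu) = (0.1731, -0.0962).
  (x - mu)^T · [Sigma^{-1} · (x - mu)] = (2)·(0.1731) + (-2)·(-0.0962) = 0.5385.

Step 4 — take square root: d = √(0.5385) ≈ 0.7338.

d(x, mu) = √(0.5385) ≈ 0.7338


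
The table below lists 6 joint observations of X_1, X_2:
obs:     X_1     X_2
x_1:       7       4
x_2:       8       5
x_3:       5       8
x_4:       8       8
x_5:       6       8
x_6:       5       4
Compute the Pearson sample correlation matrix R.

Step 1 — column means:
  mean(X_1) = (7 + 8 + 5 + 8 + 6 + 5) / 6 = 39/6 = 6.5
  mean(X_2) = (4 + 5 + 8 + 8 + 8 + 4) / 6 = 37/6 = 6.1667

Step 2 — sample variances and covariances s[i,j] = (1/(n-1)) · Σ_k (x_{k,i} - mean_i) · (x_{k,j} - mean_j), with n-1 = 5:
  s[X_1,X_1] = ((0.5)·(0.5) + (1.5)·(1.5) + (-1.5)·(-1.5) + (1.5)·(1.5) + (-0.5)·(-0.5) + (-1.5)·(-1.5)) / 5 = 9.5/5 = 1.9
  s[X_1,X_2] = ((0.5)·(-2.1667) + (1.5)·(-1.1667) + (-1.5)·(1.8333) + (1.5)·(1.8333) + (-0.5)·(1.8333) + (-1.5)·(-2.1667)) / 5 = -0.5/5 = -0.1
  s[X_2,X_2] = ((-2.1667)·(-2.1667) + (-1.1667)·(-1.1667) + (1.8333)·(1.8333) + (1.8333)·(1.8333) + (1.8333)·(1.8333) + (-2.1667)·(-2.1667)) / 5 = 20.8333/5 = 4.1667
  Sample standard deviations s_i = √(s[i,i]):
  s(X_1) = √(1.9) = 1.3784
  s(X_2) = √(4.1667) = 2.0412

Step 3 — r_{ij} = s_{ij} / (s_i · s_j):
  r[X_1,X_1] = 1 (diagonal).
  r[X_1,X_2] = -0.1 / (1.3784 · 2.0412) = -0.1 / 2.8137 = -0.0355
  r[X_2,X_2] = 1 (diagonal).

R is symmetric with unit diagonal. Assembling:

R = [[1, -0.0355],
 [-0.0355, 1]]


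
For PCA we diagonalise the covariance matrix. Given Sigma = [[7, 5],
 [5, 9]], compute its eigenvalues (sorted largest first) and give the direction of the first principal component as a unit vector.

Step 1 — characteristic polynomial of 2×2 Sigma:
  det(Sigma - λI) = λ² - trace · λ + det = 0.
  trace = 7 + 9 = 16, det = 7·9 - (5)² = 38.
Step 2 — discriminant:
  Δ = trace² - 4·det = 256 - 152 = 104.
Step 3 — eigenvalues:
  λ = (trace ± √Δ)/2 = (16 ± 10.198)/2,
  λ_1 = 13.099,  λ_2 = 2.901.

Step 4 — unit eigenvector for λ_1: solve (Sigma - λ_1 I)v = 0. First row:
  (7 - 13.099)·v_x + (5)·v_y = 0, i.e. (-6.099)·v_x + (5)·v_y = 0,
  so v ∝ (b, λ_1 - a) = (5, 6.099) = u.
  ||u|| = √((5)² + (6.099)²) = √(62.198) ≈ 7.8866,
  v_1 = u/||u|| ≈ (0.634, 0.7733) (||v_1|| = 1).

λ_1 = 13.099,  λ_2 = 2.901;  v_1 ≈ (0.634, 0.7733)


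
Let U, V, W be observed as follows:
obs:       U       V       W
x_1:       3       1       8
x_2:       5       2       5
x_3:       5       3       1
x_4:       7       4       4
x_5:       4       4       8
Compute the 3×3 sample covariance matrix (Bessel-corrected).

Step 1 — column means:
  mean(U) = (3 + 5 + 5 + 7 + 4) / 5 = 24/5 = 4.8
  mean(V) = (1 + 2 + 3 + 4 + 4) / 5 = 14/5 = 2.8
  mean(W) = (8 + 5 + 1 + 4 + 8) / 5 = 26/5 = 5.2

Step 2 — sample covariance S[i,j] = (1/(n-1)) · Σ_k (x_{k,i} - mean_i) · (x_{k,j} - mean_j), with n-1 = 4.
  S[U,U] = ((-1.8)·(-1.8) + (0.2)·(0.2) + (0.2)·(0.2) + (2.2)·(2.2) + (-0.8)·(-0.8)) / 4 = 8.8/4 = 2.2
  S[U,V] = ((-1.8)·(-1.8) + (0.2)·(-0.8) + (0.2)·(0.2) + (2.2)·(1.2) + (-0.8)·(1.2)) / 4 = 4.8/4 = 1.2
  S[U,W] = ((-1.8)·(2.8) + (0.2)·(-0.2) + (0.2)·(-4.2) + (2.2)·(-1.2) + (-0.8)·(2.8)) / 4 = -10.8/4 = -2.7
  S[V,V] = ((-1.8)·(-1.8) + (-0.8)·(-0.8) + (0.2)·(0.2) + (1.2)·(1.2) + (1.2)·(1.2)) / 4 = 6.8/4 = 1.7
  S[V,W] = ((-1.8)·(2.8) + (-0.8)·(-0.2) + (0.2)·(-4.2) + (1.2)·(-1.2) + (1.2)·(2.8)) / 4 = -3.8/4 = -0.95
  S[W,W] = ((2.8)·(2.8) + (-0.2)·(-0.2) + (-4.2)·(-4.2) + (-1.2)·(-1.2) + (2.8)·(2.8)) / 4 = 34.8/4 = 8.7

S is symmetric (S[j,i] = S[i,j]). Assembling:

S = [[2.2, 1.2, -2.7],
 [1.2, 1.7, -0.95],
 [-2.7, -0.95, 8.7]]


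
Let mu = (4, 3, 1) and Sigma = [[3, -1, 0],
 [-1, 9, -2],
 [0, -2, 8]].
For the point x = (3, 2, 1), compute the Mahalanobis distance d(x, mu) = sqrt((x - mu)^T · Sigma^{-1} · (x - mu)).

Step 1 — centre the observation: (x - mu) = (-1, -1, 0).

Step 2 — invert Sigma (cofactor / det for 3×3, or solve directly):
  Sigma^{-1} = [[0.3469, 0.0408, 0.0102],
 [0.0408, 0.1224, 0.0306],
 [0.0102, 0.0306, 0.1327]].

Step 3 — form the quadratic (x - mu)^T · Sigma^{-1} · (x - mu):
  Sigma^{-1} · (x - mu) = (-0.3878, -0.1633, -0.0408).
  (x - mu)^T · [Sigma^{-1} · (x - mu)] = (-1)·(-0.3878) + (-1)·(-0.1633) + (0)·(-0.0408) = 0.551.

Step 4 — take square root: d = √(0.551) ≈ 0.7423.

d(x, mu) = √(0.551) ≈ 0.7423


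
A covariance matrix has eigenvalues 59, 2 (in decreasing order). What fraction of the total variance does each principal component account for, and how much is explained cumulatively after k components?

Step 1 — total variance = trace(Sigma) = Σ λ_i = 59 + 2 = 61.

Step 2 — fraction explained by component i = λ_i / Σ λ:
  PC1: 59/61 = 0.9672
  PC2: 2/61 = 0.0328

Step 3 — cumulative fraction after k components = (λ_1 + ... + λ_k) / Σ λ:
  k = 1: 59/61 = 0.9672
  k = 2: (59 + 2)/61 = 61/61 = 1

Summary (fraction, with percent):

explained: PC1 0.9672 (96.72%), PC2 0.0328 (3.28%);  cumulative: 0.9672, 1


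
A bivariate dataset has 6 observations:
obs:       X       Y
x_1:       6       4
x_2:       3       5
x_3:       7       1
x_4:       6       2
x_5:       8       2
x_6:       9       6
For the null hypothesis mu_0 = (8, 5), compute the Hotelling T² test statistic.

Step 1 — sample mean vector:
  mean(X) = (6 + 3 + 7 + 6 + 8 + 9) / 6 = 39/6 = 6.5
  mean(Y) = (4 + 5 + 1 + 2 + 2 + 6) / 6 = 20/6 = 3.3333
  x̄ = (6.5, 3.3333),  deviation x̄ - mu_0 = (6.5, 3.3333) - (8, 5) = (-1.5, -1.6667).

Step 2 — sample covariance matrix, S[i,j] = (1/(n-1)) · Σ_k (x_{k,i} - mean_i) · (x_{k,j} - mean_j), divisor n-1 = 5:
  S[X,X] = ((-0.5)·(-0.5) + (-3.5)·(-3.5) + (0.5)·(0.5) + (-0.5)·(-0.5) + (1.5)·(1.5) + (2.5)·(2.5)) / 5 = 21.5/5 = 4.3
  S[X,Y] = ((-0.5)·(0.6667) + (-3.5)·(1.6667) + (0.5)·(-2.3333) + (-0.5)·(-1.3333) + (1.5)·(-1.3333) + (2.5)·(2.6667)) / 5 = -2/5 = -0.4
  S[Y,Y] = ((0.6667)·(0.6667) + (1.6667)·(1.6667) + (-2.3333)·(-2.3333) + (-1.3333)·(-1.3333) + (-1.3333)·(-1.3333) + (2.6667)·(2.6667)) / 5 = 19.3333/5 = 3.8667
  S = [[4.3, -0.4],
 [-0.4, 3.8667]].

Step 3 — invert S. det(S) = 4.3·3.8667 - (-0.4)² = 16.4667.
  S^{-1} = (1/det) · [[d, -b], [-b, a]] = [[0.2348, 0.0243],
 [0.0243, 0.2611]].

Step 4 — quadratic form (x̄ - mu_0)^T · S^{-1} · (x̄ - mu_0):
  S^{-1} · (x̄ - mu_0) = (-0.3927, -0.4717),
  (x̄ - mu_0)^T · [...] = (-1.5)·(-0.3927) + (-1.6667)·(-0.4717) = 1.3752.

Step 5 — scale by n: T² = 6 · 1.3752 = 8.251.

T² ≈ 8.251


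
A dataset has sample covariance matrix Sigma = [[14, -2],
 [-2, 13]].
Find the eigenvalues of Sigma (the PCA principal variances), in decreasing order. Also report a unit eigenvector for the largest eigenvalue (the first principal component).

Step 1 — characteristic polynomial of 2×2 Sigma:
  det(Sigma - λI) = λ² - trace · λ + det = 0.
  trace = 14 + 13 = 27, det = 14·13 - (-2)² = 178.
Step 2 — discriminant:
  Δ = trace² - 4·det = 729 - 712 = 17.
Step 3 — eigenvalues:
  λ = (trace ± √Δ)/2 = (27 ± 4.1231)/2,
  λ_1 = 15.5616,  λ_2 = 11.4384.

Step 4 — unit eigenvector for λ_1: solve (Sigma - λ_1 I)v = 0. First row:
  (14 - 15.5616)·v_x + (-2)·v_y = 0, i.e. (-1.5616)·v_x + (-2)·v_y = 0,
  so v ∝ (b, λ_1 - a) = (-2, 1.5616); multiply by -1 so the first entry is positive: u = (2, -1.5616).
  ||u|| = √((2)² + (-1.5616)²) = √(6.4384) ≈ 2.5374,
  v_1 = u/||u|| ≈ (0.7882, -0.6154) (||v_1|| = 1).

λ_1 = 15.5616,  λ_2 = 11.4384;  v_1 ≈ (0.7882, -0.6154)


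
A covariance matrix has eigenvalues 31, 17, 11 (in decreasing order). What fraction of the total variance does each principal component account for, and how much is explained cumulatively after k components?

Step 1 — total variance = trace(Sigma) = Σ λ_i = 31 + 17 + 11 = 59.

Step 2 — fraction explained by component i = λ_i / Σ λ:
  PC1: 31/59 = 0.5254
  PC2: 17/59 = 0.2881
  PC3: 11/59 = 0.1864

Step 3 — cumulative fraction after k components = (λ_1 + ... + λ_k) / Σ λ:
  k = 1: 31/59 = 0.5254
  k = 2: (31 + 17)/59 = 48/59 = 0.8136
  k = 3: (31 + 17 + 11)/59 = 59/59 = 1

Summary (fraction, with percent):

explained: PC1 0.5254 (52.54%), PC2 0.2881 (28.81%), PC3 0.1864 (18.64%);  cumulative: 0.5254, 0.8136, 1


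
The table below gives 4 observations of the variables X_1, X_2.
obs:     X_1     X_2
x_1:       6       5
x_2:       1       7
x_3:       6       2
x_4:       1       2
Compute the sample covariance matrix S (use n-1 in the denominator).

Step 1 — column means:
  mean(X_1) = (6 + 1 + 6 + 1) / 4 = 14/4 = 3.5
  mean(X_2) = (5 + 7 + 2 + 2) / 4 = 16/4 = 4

Step 2 — sample covariance S[i,j] = (1/(n-1)) · Σ_k (x_{k,i} - mean_i) · (x_{k,j} - mean_j), with n-1 = 3.
  S[X_1,X_1] = ((2.5)·(2.5) + (-2.5)·(-2.5) + (2.5)·(2.5) + (-2.5)·(-2.5)) / 3 = 25/3 = 8.3333
  S[X_1,X_2] = ((2.5)·(1) + (-2.5)·(3) + (2.5)·(-2) + (-2.5)·(-2)) / 3 = -5/3 = -1.6667
  S[X_2,X_2] = ((1)·(1) + (3)·(3) + (-2)·(-2) + (-2)·(-2)) / 3 = 18/3 = 6

S is symmetric (S[j,i] = S[i,j]). Assembling:

S = [[8.3333, -1.6667],
 [-1.6667, 6]]


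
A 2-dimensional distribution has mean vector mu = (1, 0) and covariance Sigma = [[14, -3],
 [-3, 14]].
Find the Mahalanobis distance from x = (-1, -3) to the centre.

Step 1 — centre the observation: (x - mu) = (-2, -3).

Step 2 — invert Sigma. det(Sigma) = 14·14 - (-3)² = 187.
  Sigma^{-1} = (1/det) · [[d, -b], [-b, a]] = [[0.0749, 0.016],
 [0.016, 0.0749]].

Step 3 — form the quadratic (x - mu)^T · Sigma^{-1} · (x - mu):
  Sigma^{-1} · (x - mu) = (-0.1979, -0.2567).
  (x - mu)^T · [Sigma^{-1} · (x - mu)] = (-2)·(-0.1979) + (-3)·(-0.2567) = 1.1658.

Step 4 — take square root: d = √(1.1658) ≈ 1.0797.

d(x, mu) = √(1.1658) ≈ 1.0797


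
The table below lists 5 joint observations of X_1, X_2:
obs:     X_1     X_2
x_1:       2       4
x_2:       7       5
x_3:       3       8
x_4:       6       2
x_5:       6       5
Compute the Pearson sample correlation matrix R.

Step 1 — column means:
  mean(X_1) = (2 + 7 + 3 + 6 + 6) / 5 = 24/5 = 4.8
  mean(X_2) = (4 + 5 + 8 + 2 + 5) / 5 = 24/5 = 4.8

Step 2 — sample variances and covariances s[i,j] = (1/(n-1)) · Σ_k (x_{k,i} - mean_i) · (x_{k,j} - mean_j), with n-1 = 4:
  s[X_1,X_1] = ((-2.8)·(-2.8) + (2.2)·(2.2) + (-1.8)·(-1.8) + (1.2)·(1.2) + (1.2)·(1.2)) / 4 = 18.8/4 = 4.7
  s[X_1,X_2] = ((-2.8)·(-0.8) + (2.2)·(0.2) + (-1.8)·(3.2) + (1.2)·(-2.8) + (1.2)·(0.2)) / 4 = -6.2/4 = -1.55
  s[X_2,X_2] = ((-0.8)·(-0.8) + (0.2)·(0.2) + (3.2)·(3.2) + (-2.8)·(-2.8) + (0.2)·(0.2)) / 4 = 18.8/4 = 4.7
  Sample standard deviations s_i = √(s[i,i]):
  s(X_1) = √(4.7) = 2.1679
  s(X_2) = √(4.7) = 2.1679

Step 3 — r_{ij} = s_{ij} / (s_i · s_j):
  r[X_1,X_1] = 1 (diagonal).
  r[X_1,X_2] = -1.55 / (2.1679 · 2.1679) = -1.55 / 4.7 = -0.3298
  r[X_2,X_2] = 1 (diagonal).

R is symmetric with unit diagonal. Assembling:

R = [[1, -0.3298],
 [-0.3298, 1]]
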